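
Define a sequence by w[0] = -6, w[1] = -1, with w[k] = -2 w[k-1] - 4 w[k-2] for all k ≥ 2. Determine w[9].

w[2] = -2*(-1) - 4*(-6) = 26
w[3] = -2*26 - 4*(-1) = -48
w[4] = -2*(-48) - 4*26 = -8
w[5] = -2*(-8) - 4*(-48) = 208
w[6] = -2*208 - 4*(-8) = -384
w[7] = -2*(-384) - 4*208 = -64
w[8] = -2*(-64) - 4*(-384) = 1664
w[9] = -2*1664 - 4*(-64) = -3072

-3072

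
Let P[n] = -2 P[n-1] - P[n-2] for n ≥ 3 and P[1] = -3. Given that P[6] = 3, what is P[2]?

Let P[2] = y.
P[3] = 3 - 2y
P[4] = -6 + 3y
P[5] = 9 - 4y
P[6] = -12 + 5y
So -12 + 5y = 3, giving y = 3.

3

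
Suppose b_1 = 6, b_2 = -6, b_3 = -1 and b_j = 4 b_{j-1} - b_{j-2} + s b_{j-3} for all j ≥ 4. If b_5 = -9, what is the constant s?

b_4 = 2 + 6s
b_5 = 9 + 18s
So 9 + 18s = -9, giving s = -1.

-1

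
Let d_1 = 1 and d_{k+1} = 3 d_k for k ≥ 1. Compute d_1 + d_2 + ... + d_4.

d_2 = 3(1) = 3
d_3 = 3(3) = 9
d_4 = 3(9) = 27
Sum = 1 + 3 + 9 + 27 = 40

40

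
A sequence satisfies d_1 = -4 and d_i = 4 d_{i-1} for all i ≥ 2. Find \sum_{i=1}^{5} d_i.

-1364

d_2 = 4*(-4) = -16
d_3 = 4*(-16) = -64
d_4 = 4*(-64) = -256
d_5 = 4*(-256) = -1024
Sum = (-4) + (-16) + (-64) + (-256) + (-1024) = -1364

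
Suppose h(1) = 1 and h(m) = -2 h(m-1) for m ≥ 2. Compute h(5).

h(2) = -2·1 = -2
h(3) = -2·(-2) = 4
h(4) = -2·4 = -8
h(5) = -2·(-8) = 16

16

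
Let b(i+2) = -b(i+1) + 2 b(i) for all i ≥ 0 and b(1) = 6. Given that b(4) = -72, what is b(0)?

-7

Let b(0) = x.
b(2) = -6 + 2x
b(3) = 18 - 2x
b(4) = -30 + 6x
So -30 + 6x = -72, giving x = -7.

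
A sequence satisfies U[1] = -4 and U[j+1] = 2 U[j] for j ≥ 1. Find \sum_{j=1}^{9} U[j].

-2044

U[2] = 2(-4) = -8
U[3] = 2(-8) = -16
U[4] = 2(-16) = -32
U[5] = 2(-32) = -64
U[6] = 2(-64) = -128
U[7] = 2(-128) = -256
U[8] = 2(-256) = -512
U[9] = 2(-512) = -1024
Sum = (-4) + (-8) + (-16) + (-32) + (-64) + (-128) + (-256) + (-512) + (-1024) = -2044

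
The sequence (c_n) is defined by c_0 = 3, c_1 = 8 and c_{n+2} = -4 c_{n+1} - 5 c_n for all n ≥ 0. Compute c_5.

688

c_2 = -4·8 - 5·3 = -47
c_3 = -4·(-47) - 5·8 = 148
c_4 = -4·148 - 5·(-47) = -357
c_5 = -4·(-357) - 5·148 = 688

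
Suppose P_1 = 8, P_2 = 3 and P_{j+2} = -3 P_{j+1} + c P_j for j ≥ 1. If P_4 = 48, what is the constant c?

P_3 = -9 + 8c
P_4 = 27 - 21c
So 27 - 21c = 48, giving c = -1.

-1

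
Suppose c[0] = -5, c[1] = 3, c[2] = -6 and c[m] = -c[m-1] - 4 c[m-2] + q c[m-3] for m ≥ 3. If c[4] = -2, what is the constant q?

c[3] = -6 - 5q
c[4] = 30 + 8q
So 30 + 8q = -2, giving q = -4.

-4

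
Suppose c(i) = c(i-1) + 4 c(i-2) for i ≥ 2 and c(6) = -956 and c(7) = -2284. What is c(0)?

-6

Rearranging, c(i-2) = (c(i) - c(i-1)) / 4.
c(5) = (-2284 - (-956)) / 4 = -1328/4 = -332
c(4) = (-956 - (-332)) / 4 = -624/4 = -156
c(3) = (-332 - (-156)) / 4 = -176/4 = -44
c(2) = (-156 - (-44)) / 4 = -112/4 = -28
c(1) = (-44 - (-28)) / 4 = -16/4 = -4
c(0) = (-28 - (-4)) / 4 = -24/4 = -6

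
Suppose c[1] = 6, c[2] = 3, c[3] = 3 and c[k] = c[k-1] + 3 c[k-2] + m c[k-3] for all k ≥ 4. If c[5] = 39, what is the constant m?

2

c[4] = 12 + 6m
c[5] = 21 + 9m
So 21 + 9m = 39, giving m = 2.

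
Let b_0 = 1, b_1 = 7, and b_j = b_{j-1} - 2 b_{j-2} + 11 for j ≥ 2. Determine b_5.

-23

b_2 = 7 - 2*1 + 11 = 16
b_3 = 16 - 2*7 + 11 = 13
b_4 = 13 - 2*16 + 11 = -8
b_5 = (-8) - 2*13 + 11 = -23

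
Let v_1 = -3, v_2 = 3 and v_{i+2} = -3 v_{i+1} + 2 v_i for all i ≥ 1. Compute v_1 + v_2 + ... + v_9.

v_3 = -3(3) + 2(-3) = -15
v_4 = -3(-15) + 2(3) = 51
v_5 = -3(51) + 2(-15) = -183
v_6 = -3(-183) + 2(51) = 651
v_7 = -3(651) + 2(-183) = -2319
v_8 = -3(-2319) + 2(651) = 8259
v_9 = -3(8259) + 2(-2319) = -29415
Sum = (-3) + 3 + (-15) + 51 + (-183) + 651 + (-2319) + 8259 + (-29415) = -22971

-22971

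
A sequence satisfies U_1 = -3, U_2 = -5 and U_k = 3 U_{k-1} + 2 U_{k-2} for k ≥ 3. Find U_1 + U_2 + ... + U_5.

U_3 = 3*(-5) + 2*(-3) = -21
U_4 = 3*(-21) + 2*(-5) = -73
U_5 = 3*(-73) + 2*(-21) = -261
Sum = (-3) + (-5) + (-21) + (-73) + (-261) = -363

-363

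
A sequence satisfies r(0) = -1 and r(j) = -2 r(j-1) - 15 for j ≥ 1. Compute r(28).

The fixed point is -15/(1 + 2) = -5, so r(j) + 5 = -2(r(j-1) + 5).
Hence r(j) = 4·(-2)^j - 5.
r(28) = 4·(-2)^{28} - 5 = 4·268435456 - 5 = 1073741819.

1073741819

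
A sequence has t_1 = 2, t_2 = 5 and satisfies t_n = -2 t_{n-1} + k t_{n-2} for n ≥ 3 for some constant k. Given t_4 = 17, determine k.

-3

t_3 = -10 + 2k
t_4 = 20 + k
So 20 + k = 17, giving k = -3.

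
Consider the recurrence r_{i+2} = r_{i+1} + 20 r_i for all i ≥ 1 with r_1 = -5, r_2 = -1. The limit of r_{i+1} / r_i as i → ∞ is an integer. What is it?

The characteristic equation is r^2 - r - 20 = 0, which factors as (r - 5)(r + 4) = 0.
So the roots are 5 and -4. Since |5| > |-4| and the coefficient of 5^i is non-zero, the ratio tends to 5.

5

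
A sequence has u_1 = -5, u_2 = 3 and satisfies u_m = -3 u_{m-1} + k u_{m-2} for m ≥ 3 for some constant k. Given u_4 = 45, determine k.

u_3 = -9 - 5k
u_4 = 27 + 18k
So 27 + 18k = 45, giving k = 1.

1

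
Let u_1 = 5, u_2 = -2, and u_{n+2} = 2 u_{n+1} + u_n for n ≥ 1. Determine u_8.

12

u_3 = 2(-2) + 5 = 1
u_4 = 2(1) + (-2) = 0
u_5 = 2(0) + 1 = 1
u_6 = 2(1) + 0 = 2
u_7 = 2(2) + 1 = 5
u_8 = 2(5) + 2 = 12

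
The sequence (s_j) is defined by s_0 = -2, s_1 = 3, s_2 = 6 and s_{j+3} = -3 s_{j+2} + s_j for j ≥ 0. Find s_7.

s_3 = -3·6 + (-2) = -20
s_4 = -3·(-20) + 3 = 63
s_5 = -3·63 + 6 = -183
s_6 = -3·(-183) + (-20) = 529
s_7 = -3·529 + 63 = -1524

-1524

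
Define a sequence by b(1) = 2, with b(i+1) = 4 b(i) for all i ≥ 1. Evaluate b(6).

b(2) = 4*2 = 8
b(3) = 4*8 = 32
b(4) = 4*32 = 128
b(5) = 4*128 = 512
b(6) = 4*512 = 2048

2048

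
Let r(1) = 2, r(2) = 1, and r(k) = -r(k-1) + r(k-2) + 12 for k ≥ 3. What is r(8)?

r(3) = -1 + 2 + 12 = 13
r(4) = -13 + 1 + 12 = 0
r(5) = -0 + 13 + 12 = 25
r(6) = -25 + 0 + 12 = -13
r(7) = -(-13) + 25 + 12 = 50
r(8) = -50 + (-13) + 12 = -51

-51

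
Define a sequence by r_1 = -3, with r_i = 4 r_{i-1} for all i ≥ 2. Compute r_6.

-3072

r_2 = 4(-3) = -12
r_3 = 4(-12) = -48
r_4 = 4(-48) = -192
r_5 = 4(-192) = -768
r_6 = 4(-768) = -3072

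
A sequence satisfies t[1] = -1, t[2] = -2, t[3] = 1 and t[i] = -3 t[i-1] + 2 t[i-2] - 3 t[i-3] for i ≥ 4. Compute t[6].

t[4] = -3*1 + 2*(-2) - 3*(-1) = -4
t[5] = -3*(-4) + 2*1 - 3*(-2) = 20
t[6] = -3*20 + 2*(-4) - 3*1 = -71

-71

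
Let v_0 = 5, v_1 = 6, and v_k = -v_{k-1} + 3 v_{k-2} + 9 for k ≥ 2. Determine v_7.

-234

v_2 = -6 + 3(5) + 9 = 18
v_3 = -18 + 3(6) + 9 = 9
v_4 = -9 + 3(18) + 9 = 54
v_5 = -54 + 3(9) + 9 = -18
v_6 = -(-18) + 3(54) + 9 = 189
v_7 = -189 + 3(-18) + 9 = -234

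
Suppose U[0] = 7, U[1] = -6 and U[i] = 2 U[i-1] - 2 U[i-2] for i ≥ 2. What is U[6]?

U[2] = 2(-6) - 2(7) = -26
U[3] = 2(-26) - 2(-6) = -40
U[4] = 2(-40) - 2(-26) = -28
U[5] = 2(-28) - 2(-40) = 24
U[6] = 2(24) - 2(-28) = 104

104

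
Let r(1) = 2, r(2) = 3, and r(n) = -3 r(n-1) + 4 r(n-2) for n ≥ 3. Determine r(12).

r(3) = -3(3) + 4(2) = -1
r(4) = -3(-1) + 4(3) = 15
r(5) = -3(15) + 4(-1) = -49
r(6) = -3(-49) + 4(15) = 207
r(7) = -3(207) + 4(-49) = -817
r(8) = -3(-817) + 4(207) = 3279
r(9) = -3(3279) + 4(-817) = -13105
r(10) = -3(-13105) + 4(3279) = 52431
r(11) = -3(52431) + 4(-13105) = -209713
r(12) = -3(-209713) + 4(52431) = 838863

838863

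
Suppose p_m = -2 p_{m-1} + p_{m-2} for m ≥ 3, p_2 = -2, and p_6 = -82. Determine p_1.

2

Let p_1 = z.
p_3 = 4 + z
p_4 = -10 - 2z
p_5 = 24 + 5z
p_6 = -58 - 12z
So -58 - 12z = -82, giving z = 2.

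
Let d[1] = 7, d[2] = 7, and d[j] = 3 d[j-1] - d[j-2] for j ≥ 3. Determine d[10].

11179

d[3] = 3(7) - 7 = 14
d[4] = 3(14) - 7 = 35
d[5] = 3(35) - 14 = 91
d[6] = 3(91) - 35 = 238
d[7] = 3(238) - 91 = 623
d[8] = 3(623) - 238 = 1631
d[9] = 3(1631) - 623 = 4270
d[10] = 3(4270) - 1631 = 11179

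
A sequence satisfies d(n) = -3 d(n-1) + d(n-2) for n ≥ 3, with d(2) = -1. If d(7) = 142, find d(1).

Let d(1) = y.
d(3) = 3 + y
d(4) = -10 - 3y
d(5) = 33 + 10y
d(6) = -109 - 33y
d(7) = 360 + 109y
So 360 + 109y = 142, giving y = -2.

-2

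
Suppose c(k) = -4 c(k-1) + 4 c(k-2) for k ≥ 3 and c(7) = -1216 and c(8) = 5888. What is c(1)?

9

Rearranging, c(k-2) = (c(k) + 4 c(k-1)) / 4.
c(6) = (5888 + 4(-1216)) / 4 = 1024/4 = 256
c(5) = (-1216 + 4(256)) / 4 = -192/4 = -48
c(4) = (256 + 4(-48)) / 4 = 64/4 = 16
c(3) = (-48 + 4(16)) / 4 = 16/4 = 4
c(2) = (16 + 4(4)) / 4 = 32/4 = 8
c(1) = (4 + 4(8)) / 4 = 36/4 = 9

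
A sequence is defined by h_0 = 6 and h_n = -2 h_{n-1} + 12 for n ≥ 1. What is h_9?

h_1 = -2·6 + 12 = 0
h_2 = -2·0 + 12 = 12
h_3 = -2·12 + 12 = -12
h_4 = -2·(-12) + 12 = 36
h_5 = -2·36 + 12 = -60
h_6 = -2·(-60) + 12 = 132
h_7 = -2·132 + 12 = -252
h_8 = -2·(-252) + 12 = 516
h_9 = -2·516 + 12 = -1020

-1020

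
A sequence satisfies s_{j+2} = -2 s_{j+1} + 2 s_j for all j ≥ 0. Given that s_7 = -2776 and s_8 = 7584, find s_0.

Rearranging, s_{j-2} = (s_j + 2 s_{j-1}) / 2.
s_6 = (7584 + 2*(-2776)) / 2 = 2032/2 = 1016
s_5 = (-2776 + 2*1016) / 2 = -744/2 = -372
s_4 = (1016 + 2*(-372)) / 2 = 272/2 = 136
s_3 = (-372 + 2*136) / 2 = -100/2 = -50
s_2 = (136 + 2*(-50)) / 2 = 36/2 = 18
s_1 = (-50 + 2*18) / 2 = -14/2 = -7
s_0 = (18 + 2*(-7)) / 2 = 4/2 = 2

2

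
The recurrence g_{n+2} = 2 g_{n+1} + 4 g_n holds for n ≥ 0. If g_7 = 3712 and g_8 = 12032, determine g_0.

Rearranging, g_{n-2} = (g_n - 2 g_{n-1}) / 4.
g_6 = (12032 - 2*3712) / 4 = 4608/4 = 1152
g_5 = (3712 - 2*1152) / 4 = 1408/4 = 352
g_4 = (1152 - 2*352) / 4 = 448/4 = 112
g_3 = (352 - 2*112) / 4 = 128/4 = 32
g_2 = (112 - 2*32) / 4 = 48/4 = 12
g_1 = (32 - 2*12) / 4 = 8/4 = 2
g_0 = (12 - 2*2) / 4 = 8/4 = 2

2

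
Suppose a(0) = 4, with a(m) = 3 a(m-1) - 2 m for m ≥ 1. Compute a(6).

1830

a(1) = 3·4 - 2 = 10
a(2) = 3·10 - 4 = 26
a(3) = 3·26 - 6 = 72
a(4) = 3·72 - 8 = 208
a(5) = 3·208 - 10 = 614
a(6) = 3·614 - 12 = 1830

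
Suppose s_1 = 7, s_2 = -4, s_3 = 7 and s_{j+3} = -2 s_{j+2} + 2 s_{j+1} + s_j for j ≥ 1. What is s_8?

-708

s_4 = -2·7 + 2·(-4) + 7 = -15
s_5 = -2·(-15) + 2·7 + (-4) = 40
s_6 = -2·40 + 2·(-15) + 7 = -103
s_7 = -2·(-103) + 2·40 + (-15) = 271
s_8 = -2·271 + 2·(-103) + 40 = -708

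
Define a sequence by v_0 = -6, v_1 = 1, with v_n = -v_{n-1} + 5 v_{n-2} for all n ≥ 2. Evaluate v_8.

-9811

v_2 = -1 + 5*(-6) = -31
v_3 = -(-31) + 5*1 = 36
v_4 = -36 + 5*(-31) = -191
v_5 = -(-191) + 5*36 = 371
v_6 = -371 + 5*(-191) = -1326
v_7 = -(-1326) + 5*371 = 3181
v_8 = -3181 + 5*(-1326) = -9811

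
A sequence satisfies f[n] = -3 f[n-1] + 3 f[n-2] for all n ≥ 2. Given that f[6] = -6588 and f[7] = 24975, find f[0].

-4

Rearranging, f[n-2] = (f[n] + 3 f[n-1]) / 3.
f[5] = (24975 + 3·(-6588)) / 3 = 5211/3 = 1737
f[4] = (-6588 + 3·1737) / 3 = -1377/3 = -459
f[3] = (1737 + 3·(-459)) / 3 = 360/3 = 120
f[2] = (-459 + 3·120) / 3 = -99/3 = -33
f[1] = (120 + 3·(-33)) / 3 = 21/3 = 7
f[0] = (-33 + 3·7) / 3 = -12/3 = -4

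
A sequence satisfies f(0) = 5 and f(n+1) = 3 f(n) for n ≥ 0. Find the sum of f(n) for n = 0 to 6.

f(1) = 3*5 = 15
f(2) = 3*15 = 45
f(3) = 3*45 = 135
f(4) = 3*135 = 405
f(5) = 3*405 = 1215
f(6) = 3*1215 = 3645
Sum = 5 + 15 + 45 + 135 + 405 + 1215 + 3645 = 5465

5465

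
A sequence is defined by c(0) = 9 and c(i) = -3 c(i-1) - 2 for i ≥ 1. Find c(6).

6925

c(1) = -3*9 - 2 = -29
c(2) = -3*(-29) - 2 = 85
c(3) = -3*85 - 2 = -257
c(4) = -3*(-257) - 2 = 769
c(5) = -3*769 - 2 = -2309
c(6) = -3*(-2309) - 2 = 6925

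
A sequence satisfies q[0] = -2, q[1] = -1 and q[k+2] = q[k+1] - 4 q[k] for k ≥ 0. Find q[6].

q[2] = (-1) - 4(-2) = 7
q[3] = 7 - 4(-1) = 11
q[4] = 11 - 4(7) = -17
q[5] = (-17) - 4(11) = -61
q[6] = (-61) - 4(-17) = 7

7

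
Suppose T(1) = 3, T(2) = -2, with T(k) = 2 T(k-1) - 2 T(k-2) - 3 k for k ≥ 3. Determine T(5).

-69

T(3) = 2*(-2) - 2*3 - 9 = -19
T(4) = 2*(-19) - 2*(-2) - 12 = -46
T(5) = 2*(-46) - 2*(-19) - 15 = -69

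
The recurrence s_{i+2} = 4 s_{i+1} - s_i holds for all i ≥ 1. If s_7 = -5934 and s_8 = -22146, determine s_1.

6

Rearranging, s_{i-2} = -(s_i - 4 s_{i-1}).
s_6 = -(-22146 - 4*(-5934)) = -1590
s_5 = -(-5934 - 4*(-1590)) = -426
s_4 = -(-1590 - 4*(-426)) = -114
s_3 = -(-426 - 4*(-114)) = -30
s_2 = -(-114 - 4*(-30)) = -6
s_1 = -(-30 - 4*(-6)) = 6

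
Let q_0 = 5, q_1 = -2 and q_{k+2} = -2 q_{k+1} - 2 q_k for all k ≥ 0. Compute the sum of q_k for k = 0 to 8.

q_2 = -2·(-2) - 2·5 = -6
q_3 = -2·(-6) - 2·(-2) = 16
q_4 = -2·16 - 2·(-6) = -20
q_5 = -2·(-20) - 2·16 = 8
q_6 = -2·8 - 2·(-20) = 24
q_7 = -2·24 - 2·8 = -64
q_8 = -2·(-64) - 2·24 = 80
Sum = 5 + (-2) + (-6) + 16 + (-20) + 8 + 24 + (-64) + 80 = 41

41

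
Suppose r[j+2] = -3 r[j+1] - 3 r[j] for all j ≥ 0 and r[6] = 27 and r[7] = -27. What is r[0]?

-1

Rearranging, r[j-2] = (r[j] + 3 r[j-1]) / -3.
r[5] = (-27 + 3*27) / -3 = 54/-3 = -18
r[4] = (27 + 3*(-18)) / -3 = -27/-3 = 9
r[3] = (-18 + 3*9) / -3 = 9/-3 = -3
r[2] = (9 + 3*(-3)) / -3 = 0/-3 = 0
r[1] = (-3 + 3*0) / -3 = -3/-3 = 1
r[0] = (0 + 3*1) / -3 = 3/-3 = -1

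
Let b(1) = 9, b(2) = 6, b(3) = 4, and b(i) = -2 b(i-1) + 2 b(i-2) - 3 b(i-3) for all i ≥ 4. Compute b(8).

b(4) = -2·4 + 2·6 - 3·9 = -23
b(5) = -2·(-23) + 2·4 - 3·6 = 36
b(6) = -2·36 + 2·(-23) - 3·4 = -130
b(7) = -2·(-130) + 2·36 - 3·(-23) = 401
b(8) = -2·401 + 2·(-130) - 3·36 = -1170

-1170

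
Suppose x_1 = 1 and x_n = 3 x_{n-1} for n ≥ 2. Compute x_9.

x_2 = 3·1 = 3
x_3 = 3·3 = 9
x_4 = 3·9 = 27
x_5 = 3·27 = 81
x_6 = 3·81 = 243
x_7 = 3·243 = 729
x_8 = 3·729 = 2187
x_9 = 3·2187 = 6561

6561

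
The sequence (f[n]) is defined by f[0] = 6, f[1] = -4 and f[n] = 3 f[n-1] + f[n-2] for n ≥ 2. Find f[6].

f[2] = 3·(-4) + 6 = -6
f[3] = 3·(-6) + (-4) = -22
f[4] = 3·(-22) + (-6) = -72
f[5] = 3·(-72) + (-22) = -238
f[6] = 3·(-238) + (-72) = -786

-786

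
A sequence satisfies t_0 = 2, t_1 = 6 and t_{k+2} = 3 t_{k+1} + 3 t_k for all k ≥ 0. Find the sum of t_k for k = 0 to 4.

t_2 = 3*6 + 3*2 = 24
t_3 = 3*24 + 3*6 = 90
t_4 = 3*90 + 3*24 = 342
Sum = 2 + 6 + 24 + 90 + 342 = 464

464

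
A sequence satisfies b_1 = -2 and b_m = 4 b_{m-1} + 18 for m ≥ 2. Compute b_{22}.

The fixed point is 18/(1 - 4) = -6, so b_m + 6 = 4(b_{m-1} + 6).
Hence b_m = 4·4^{m-1} - 6.
b_{22} = 4·4^{21} - 6 = 4·4398046511104 - 6 = 17592186044410.

17592186044410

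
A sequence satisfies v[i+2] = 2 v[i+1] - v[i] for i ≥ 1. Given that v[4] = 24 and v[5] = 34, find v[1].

Rearranging, v[i-2] = -(v[i] - 2 v[i-1]).
v[3] = -(34 - 2·24) = 14
v[2] = -(24 - 2·14) = 4
v[1] = -(14 - 2·4) = -6

-6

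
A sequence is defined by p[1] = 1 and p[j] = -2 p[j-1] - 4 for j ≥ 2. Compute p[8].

-300

p[2] = -2(1) - 4 = -6
p[3] = -2(-6) - 4 = 8
p[4] = -2(8) - 4 = -20
p[5] = -2(-20) - 4 = 36
p[6] = -2(36) - 4 = -76
p[7] = -2(-76) - 4 = 148
p[8] = -2(148) - 4 = -300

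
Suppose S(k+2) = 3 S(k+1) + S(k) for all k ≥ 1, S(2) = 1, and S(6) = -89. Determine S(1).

Let S(1) = y.
S(3) = 3 + y
S(4) = 10 + 3y
S(5) = 33 + 10y
S(6) = 109 + 33y
So 109 + 33y = -89, giving y = -6.

-6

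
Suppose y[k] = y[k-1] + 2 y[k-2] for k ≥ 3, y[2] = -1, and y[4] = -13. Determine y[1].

-5

Let y[1] = z.
y[3] = -1 + 2z
y[4] = -3 + 2z
So -3 + 2z = -13, giving z = -5.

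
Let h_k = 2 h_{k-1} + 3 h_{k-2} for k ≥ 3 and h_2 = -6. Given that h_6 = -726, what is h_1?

-6

Let h_1 = y.
h_3 = -12 + 3y
h_4 = -42 + 6y
h_5 = -120 + 21y
h_6 = -366 + 60y
So -366 + 60y = -726, giving y = -6.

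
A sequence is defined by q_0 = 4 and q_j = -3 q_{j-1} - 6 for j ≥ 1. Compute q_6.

q_1 = -3*4 - 6 = -18
q_2 = -3*(-18) - 6 = 48
q_3 = -3*48 - 6 = -150
q_4 = -3*(-150) - 6 = 444
q_5 = -3*444 - 6 = -1338
q_6 = -3*(-1338) - 6 = 4008

4008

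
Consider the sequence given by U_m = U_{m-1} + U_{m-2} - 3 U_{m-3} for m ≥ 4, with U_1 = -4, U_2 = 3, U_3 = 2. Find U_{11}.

-106

U_4 = 2 + 3 - 3·(-4) = 17
U_5 = 17 + 2 - 3·3 = 10
U_6 = 10 + 17 - 3·2 = 21
U_7 = 21 + 10 - 3·17 = -20
U_8 = (-20) + 21 - 3·10 = -29
U_9 = (-29) + (-20) - 3·21 = -112
U_{10} = (-112) + (-29) - 3·(-20) = -81
U_{11} = (-81) + (-112) - 3·(-29) = -106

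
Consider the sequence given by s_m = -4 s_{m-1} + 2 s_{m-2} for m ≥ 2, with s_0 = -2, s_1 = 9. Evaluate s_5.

3524

s_2 = -4·9 + 2·(-2) = -40
s_3 = -4·(-40) + 2·9 = 178
s_4 = -4·178 + 2·(-40) = -792
s_5 = -4·(-792) + 2·178 = 3524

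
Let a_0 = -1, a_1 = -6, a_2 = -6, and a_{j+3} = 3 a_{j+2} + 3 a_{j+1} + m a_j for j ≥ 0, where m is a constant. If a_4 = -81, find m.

a_3 = -36 - m
a_4 = -126 - 9m
So -126 - 9m = -81, giving m = -5.

-5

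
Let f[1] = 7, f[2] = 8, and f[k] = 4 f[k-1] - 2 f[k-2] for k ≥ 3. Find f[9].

f[3] = 4(8) - 2(7) = 18
f[4] = 4(18) - 2(8) = 56
f[5] = 4(56) - 2(18) = 188
f[6] = 4(188) - 2(56) = 640
f[7] = 4(640) - 2(188) = 2184
f[8] = 4(2184) - 2(640) = 7456
f[9] = 4(7456) - 2(2184) = 25456

25456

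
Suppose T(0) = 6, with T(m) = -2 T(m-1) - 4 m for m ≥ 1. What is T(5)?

T(1) = -2(6) - 4 = -16
T(2) = -2(-16) - 8 = 24
T(3) = -2(24) - 12 = -60
T(4) = -2(-60) - 16 = 104
T(5) = -2(104) - 20 = -228

-228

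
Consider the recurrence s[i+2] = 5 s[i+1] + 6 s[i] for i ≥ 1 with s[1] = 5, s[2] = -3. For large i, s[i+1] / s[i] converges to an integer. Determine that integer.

The characteristic equation is r^2 - 5r - 6 = 0, which factors as (r - 6)(r + 1) = 0.
So the roots are 6 and -1. Since |6| > |-1| and the coefficient of 6^i is non-zero, the ratio tends to 6.

6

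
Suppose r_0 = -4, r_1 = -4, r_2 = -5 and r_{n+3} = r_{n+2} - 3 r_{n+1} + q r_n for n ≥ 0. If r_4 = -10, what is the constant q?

r_3 = 7 - 4q
r_4 = 22 - 8q
So 22 - 8q = -10, giving q = 4.

4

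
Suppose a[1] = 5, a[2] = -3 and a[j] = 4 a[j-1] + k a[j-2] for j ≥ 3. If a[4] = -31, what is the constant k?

1

a[3] = -12 + 5k
a[4] = -48 + 17k
So -48 + 17k = -31, giving k = 1.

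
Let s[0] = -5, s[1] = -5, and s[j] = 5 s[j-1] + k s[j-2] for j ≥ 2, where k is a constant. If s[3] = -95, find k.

-1

s[2] = -25 - 5k
s[3] = -125 - 30k
So -125 - 30k = -95, giving k = -1.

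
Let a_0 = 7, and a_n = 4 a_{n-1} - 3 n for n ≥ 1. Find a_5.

a_1 = 4*7 - 3 = 25
a_2 = 4*25 - 6 = 94
a_3 = 4*94 - 9 = 367
a_4 = 4*367 - 12 = 1456
a_5 = 4*1456 - 15 = 5809

5809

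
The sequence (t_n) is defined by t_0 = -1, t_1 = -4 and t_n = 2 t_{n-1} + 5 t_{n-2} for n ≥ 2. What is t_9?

t_2 = 2(-4) + 5(-1) = -13
t_3 = 2(-13) + 5(-4) = -46
t_4 = 2(-46) + 5(-13) = -157
t_5 = 2(-157) + 5(-46) = -544
t_6 = 2(-544) + 5(-157) = -1873
t_7 = 2(-1873) + 5(-544) = -6466
t_8 = 2(-6466) + 5(-1873) = -22297
t_9 = 2(-22297) + 5(-6466) = -76924

-76924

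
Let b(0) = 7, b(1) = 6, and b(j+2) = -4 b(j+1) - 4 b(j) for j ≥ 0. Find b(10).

b(2) = -4*6 - 4*7 = -52
b(3) = -4*(-52) - 4*6 = 184
b(4) = -4*184 - 4*(-52) = -528
b(5) = -4*(-528) - 4*184 = 1376
b(6) = -4*1376 - 4*(-528) = -3392
b(7) = -4*(-3392) - 4*1376 = 8064
b(8) = -4*8064 - 4*(-3392) = -18688
b(9) = -4*(-18688) - 4*8064 = 42496
b(10) = -4*42496 - 4*(-18688) = -95232

-95232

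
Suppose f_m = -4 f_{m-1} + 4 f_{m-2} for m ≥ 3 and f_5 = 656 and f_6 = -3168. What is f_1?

1

Rearranging, f_{m-2} = (f_m + 4 f_{m-1}) / 4.
f_4 = (-3168 + 4·656) / 4 = -544/4 = -136
f_3 = (656 + 4·(-136)) / 4 = 112/4 = 28
f_2 = (-136 + 4·28) / 4 = -24/4 = -6
f_1 = (28 + 4·(-6)) / 4 = 4/4 = 1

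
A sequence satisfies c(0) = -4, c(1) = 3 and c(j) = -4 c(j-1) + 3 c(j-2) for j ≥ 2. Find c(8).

-228948

c(2) = -4·3 + 3·(-4) = -24
c(3) = -4·(-24) + 3·3 = 105
c(4) = -4·105 + 3·(-24) = -492
c(5) = -4·(-492) + 3·105 = 2283
c(6) = -4·2283 + 3·(-492) = -10608
c(7) = -4·(-10608) + 3·2283 = 49281
c(8) = -4·49281 + 3·(-10608) = -228948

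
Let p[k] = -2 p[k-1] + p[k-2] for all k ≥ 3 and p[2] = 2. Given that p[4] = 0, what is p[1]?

Let p[1] = y.
p[3] = -4 + y
p[4] = 10 - 2y
So 10 - 2y = 0, giving y = 5.

5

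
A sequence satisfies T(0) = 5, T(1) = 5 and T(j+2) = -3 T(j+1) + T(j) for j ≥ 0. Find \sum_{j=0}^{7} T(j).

T(2) = -3(5) + 5 = -10
T(3) = -3(-10) + 5 = 35
T(4) = -3(35) + (-10) = -115
T(5) = -3(-115) + 35 = 380
T(6) = -3(380) + (-115) = -1255
T(7) = -3(-1255) + 380 = 4145
Sum = 5 + 5 + (-10) + 35 + (-115) + 380 + (-1255) + 4145 = 3190

3190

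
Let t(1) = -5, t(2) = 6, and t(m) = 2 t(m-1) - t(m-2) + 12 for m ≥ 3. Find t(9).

t(3) = 2*6 - (-5) + 12 = 29
t(4) = 2*29 - 6 + 12 = 64
t(5) = 2*64 - 29 + 12 = 111
t(6) = 2*111 - 64 + 12 = 170
t(7) = 2*170 - 111 + 12 = 241
t(8) = 2*241 - 170 + 12 = 324
t(9) = 2*324 - 241 + 12 = 419

419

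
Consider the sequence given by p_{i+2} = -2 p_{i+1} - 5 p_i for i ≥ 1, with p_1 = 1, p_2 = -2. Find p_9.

-359

p_3 = -2*(-2) - 5*1 = -1
p_4 = -2*(-1) - 5*(-2) = 12
p_5 = -2*12 - 5*(-1) = -19
p_6 = -2*(-19) - 5*12 = -22
p_7 = -2*(-22) - 5*(-19) = 139
p_8 = -2*139 - 5*(-22) = -168
p_9 = -2*(-168) - 5*139 = -359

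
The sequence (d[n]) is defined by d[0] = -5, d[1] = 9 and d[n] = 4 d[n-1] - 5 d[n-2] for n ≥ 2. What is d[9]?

d[2] = 4*9 - 5*(-5) = 61
d[3] = 4*61 - 5*9 = 199
d[4] = 4*199 - 5*61 = 491
d[5] = 4*491 - 5*199 = 969
d[6] = 4*969 - 5*491 = 1421
d[7] = 4*1421 - 5*969 = 839
d[8] = 4*839 - 5*1421 = -3749
d[9] = 4*(-3749) - 5*839 = -19191

-19191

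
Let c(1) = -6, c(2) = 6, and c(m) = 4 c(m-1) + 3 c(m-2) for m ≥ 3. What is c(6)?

c(3) = 4·6 + 3·(-6) = 6
c(4) = 4·6 + 3·6 = 42
c(5) = 4·42 + 3·6 = 186
c(6) = 4·186 + 3·42 = 870

870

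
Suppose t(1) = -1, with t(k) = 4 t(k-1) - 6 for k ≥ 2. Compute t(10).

-786430

t(2) = 4(-1) - 6 = -10
t(3) = 4(-10) - 6 = -46
t(4) = 4(-46) - 6 = -190
t(5) = 4(-190) - 6 = -766
t(6) = 4(-766) - 6 = -3070
t(7) = 4(-3070) - 6 = -12286
t(8) = 4(-12286) - 6 = -49150
t(9) = 4(-49150) - 6 = -196606
t(10) = 4(-196606) - 6 = -786430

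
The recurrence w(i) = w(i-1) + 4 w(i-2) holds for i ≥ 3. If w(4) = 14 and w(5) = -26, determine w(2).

6

Rearranging, w(i-2) = (w(i) - w(i-1)) / 4.
w(3) = (-26 - 14) / 4 = -40/4 = -10
w(2) = (14 - (-10)) / 4 = 24/4 = 6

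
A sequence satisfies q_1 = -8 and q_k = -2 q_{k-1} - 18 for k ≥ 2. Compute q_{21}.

The fixed point is -18/(1 + 2) = -6, so q_k + 6 = -2(q_{k-1} + 6).
Hence q_k = -2·(-2)^{k-1} - 6.
q_{21} = -2·(-2)^{20} - 6 = -2·1048576 - 6 = -2097158.

-2097158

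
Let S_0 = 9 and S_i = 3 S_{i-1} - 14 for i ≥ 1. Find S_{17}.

258280333

The fixed point is -14/(1 - 3) = 7, so S_i - 7 = 3(S_{i-1} - 7).
Hence S_i = 2·3^i + 7.
S_{17} = 2·3^{17} + 7 = 2·129140163 + 7 = 258280333.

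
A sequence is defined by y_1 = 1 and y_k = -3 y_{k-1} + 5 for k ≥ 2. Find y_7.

y_2 = -3*1 + 5 = 2
y_3 = -3*2 + 5 = -1
y_4 = -3*(-1) + 5 = 8
y_5 = -3*8 + 5 = -19
y_6 = -3*(-19) + 5 = 62
y_7 = -3*62 + 5 = -181

-181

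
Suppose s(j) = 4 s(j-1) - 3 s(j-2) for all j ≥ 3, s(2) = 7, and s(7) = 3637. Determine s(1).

Let s(1) = z.
s(3) = 28 - 3z
s(4) = 91 - 12z
s(5) = 280 - 39z
s(6) = 847 - 120z
s(7) = 2548 - 363z
So 2548 - 363z = 3637, giving z = -3.

-3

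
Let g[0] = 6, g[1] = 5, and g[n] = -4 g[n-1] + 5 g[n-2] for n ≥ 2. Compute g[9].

g[2] = -4·5 + 5·6 = 10
g[3] = -4·10 + 5·5 = -15
g[4] = -4·(-15) + 5·10 = 110
g[5] = -4·110 + 5·(-15) = -515
g[6] = -4·(-515) + 5·110 = 2610
g[7] = -4·2610 + 5·(-515) = -13015
g[8] = -4·(-13015) + 5·2610 = 65110
g[9] = -4·65110 + 5·(-13015) = -325515

-325515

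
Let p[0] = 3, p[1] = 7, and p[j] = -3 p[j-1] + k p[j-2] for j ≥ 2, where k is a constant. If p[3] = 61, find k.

1

p[2] = -21 + 3k
p[3] = 63 - 2k
So 63 - 2k = 61, giving k = 1.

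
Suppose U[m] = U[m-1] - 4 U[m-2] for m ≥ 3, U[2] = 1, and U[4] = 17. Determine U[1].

Let U[1] = y.
U[3] = 1 - 4y
U[4] = -3 - 4y
So -3 - 4y = 17, giving y = -5.

-5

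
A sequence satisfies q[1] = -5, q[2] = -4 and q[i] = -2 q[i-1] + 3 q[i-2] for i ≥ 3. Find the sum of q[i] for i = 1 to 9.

-1273

q[3] = -2·(-4) + 3·(-5) = -7
q[4] = -2·(-7) + 3·(-4) = 2
q[5] = -2·2 + 3·(-7) = -25
q[6] = -2·(-25) + 3·2 = 56
q[7] = -2·56 + 3·(-25) = -187
q[8] = -2·(-187) + 3·56 = 542
q[9] = -2·542 + 3·(-187) = -1645
Sum = (-5) + (-4) + (-7) + 2 + (-25) + 56 + (-187) + 542 + (-1645) = -1273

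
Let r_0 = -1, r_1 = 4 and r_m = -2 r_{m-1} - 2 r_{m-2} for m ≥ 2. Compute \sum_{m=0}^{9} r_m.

r_2 = -2·4 - 2·(-1) = -6
r_3 = -2·(-6) - 2·4 = 4
r_4 = -2·4 - 2·(-6) = 4
r_5 = -2·4 - 2·4 = -16
r_6 = -2·(-16) - 2·4 = 24
r_7 = -2·24 - 2·(-16) = -16
r_8 = -2·(-16) - 2·24 = -16
r_9 = -2·(-16) - 2·(-16) = 64
Sum = (-1) + 4 + (-6) + 4 + 4 + (-16) + 24 + (-16) + (-16) + 64 = 45

45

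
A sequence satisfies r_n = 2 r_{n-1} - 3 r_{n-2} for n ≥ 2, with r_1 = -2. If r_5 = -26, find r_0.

-4

Let r_0 = z.
r_2 = -4 - 3z
r_3 = -2 - 6z
r_4 = 8 - 3z
r_5 = 22 + 12z
So 22 + 12z = -26, giving z = -4.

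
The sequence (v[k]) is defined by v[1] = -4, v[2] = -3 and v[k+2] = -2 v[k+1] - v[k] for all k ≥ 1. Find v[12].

-73

v[3] = -2*(-3) - (-4) = 10
v[4] = -2*10 - (-3) = -17
v[5] = -2*(-17) - 10 = 24
v[6] = -2*24 - (-17) = -31
v[7] = -2*(-31) - 24 = 38
v[8] = -2*38 - (-31) = -45
v[9] = -2*(-45) - 38 = 52
v[10] = -2*52 - (-45) = -59
v[11] = -2*(-59) - 52 = 66
v[12] = -2*66 - (-59) = -73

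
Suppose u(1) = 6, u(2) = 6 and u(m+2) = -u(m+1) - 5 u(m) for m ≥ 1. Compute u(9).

1644

u(3) = -6 - 5*6 = -36
u(4) = -(-36) - 5*6 = 6
u(5) = -6 - 5*(-36) = 174
u(6) = -174 - 5*6 = -204
u(7) = -(-204) - 5*174 = -666
u(8) = -(-666) - 5*(-204) = 1686
u(9) = -1686 - 5*(-666) = 1644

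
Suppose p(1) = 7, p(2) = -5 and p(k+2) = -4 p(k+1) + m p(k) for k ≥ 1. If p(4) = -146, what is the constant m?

p(3) = 20 + 7m
p(4) = -80 - 33m
So -80 - 33m = -146, giving m = 2.

2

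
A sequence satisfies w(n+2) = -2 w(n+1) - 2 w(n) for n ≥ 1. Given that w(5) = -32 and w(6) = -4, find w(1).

Rearranging, w(n-2) = (w(n) + 2 w(n-1)) / -2.
w(4) = (-4 + 2·(-32)) / -2 = -68/-2 = 34
w(3) = (-32 + 2·34) / -2 = 36/-2 = -18
w(2) = (34 + 2·(-18)) / -2 = -2/-2 = 1
w(1) = (-18 + 2·1) / -2 = -16/-2 = 8

8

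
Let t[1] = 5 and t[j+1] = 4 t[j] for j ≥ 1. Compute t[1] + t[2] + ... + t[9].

t[2] = 4*5 = 20
t[3] = 4*20 = 80
t[4] = 4*80 = 320
t[5] = 4*320 = 1280
t[6] = 4*1280 = 5120
t[7] = 4*5120 = 20480
t[8] = 4*20480 = 81920
t[9] = 4*81920 = 327680
Sum = 5 + 20 + 80 + 320 + 1280 + 5120 + 20480 + 81920 + 327680 = 436905

436905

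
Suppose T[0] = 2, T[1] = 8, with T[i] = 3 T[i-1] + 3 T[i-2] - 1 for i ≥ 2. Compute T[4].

T[2] = 3·8 + 3·2 - 1 = 29
T[3] = 3·29 + 3·8 - 1 = 110
T[4] = 3·110 + 3·29 - 1 = 416

416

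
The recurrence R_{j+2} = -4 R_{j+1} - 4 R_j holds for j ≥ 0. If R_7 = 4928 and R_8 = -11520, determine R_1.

Rearranging, R_{j-2} = (R_j + 4 R_{j-1}) / -4.
R_6 = (-11520 + 4*4928) / -4 = 8192/-4 = -2048
R_5 = (4928 + 4*(-2048)) / -4 = -3264/-4 = 816
R_4 = (-2048 + 4*816) / -4 = 1216/-4 = -304
R_3 = (816 + 4*(-304)) / -4 = -400/-4 = 100
R_2 = (-304 + 4*100) / -4 = 96/-4 = -24
R_1 = (100 + 4*(-24)) / -4 = 4/-4 = -1

-1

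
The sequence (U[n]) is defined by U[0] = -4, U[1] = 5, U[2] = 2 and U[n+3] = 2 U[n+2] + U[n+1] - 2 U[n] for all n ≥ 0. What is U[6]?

U[3] = 2·2 + 5 - 2·(-4) = 17
U[4] = 2·17 + 2 - 2·5 = 26
U[5] = 2·26 + 17 - 2·2 = 65
U[6] = 2·65 + 26 - 2·17 = 122

122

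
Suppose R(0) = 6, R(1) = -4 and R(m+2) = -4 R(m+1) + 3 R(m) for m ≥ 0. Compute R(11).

R(2) = -4·(-4) + 3·6 = 34
R(3) = -4·34 + 3·(-4) = -148
R(4) = -4·(-148) + 3·34 = 694
R(5) = -4·694 + 3·(-148) = -3220
R(6) = -4·(-3220) + 3·694 = 14962
R(7) = -4·14962 + 3·(-3220) = -69508
R(8) = -4·(-69508) + 3·14962 = 322918
R(9) = -4·322918 + 3·(-69508) = -1500196
R(10) = -4·(-1500196) + 3·322918 = 6969538
R(11) = -4·6969538 + 3·(-1500196) = -32378740

-32378740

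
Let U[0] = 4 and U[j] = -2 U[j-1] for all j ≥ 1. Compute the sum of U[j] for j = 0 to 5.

-84

U[1] = -2(4) = -8
U[2] = -2(-8) = 16
U[3] = -2(16) = -32
U[4] = -2(-32) = 64
U[5] = -2(64) = -128
Sum = 4 + (-8) + 16 + (-32) + 64 + (-128) = -84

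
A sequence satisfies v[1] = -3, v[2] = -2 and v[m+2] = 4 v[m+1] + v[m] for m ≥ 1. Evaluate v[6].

-826

v[3] = 4(-2) + (-3) = -11
v[4] = 4(-11) + (-2) = -46
v[5] = 4(-46) + (-11) = -195
v[6] = 4(-195) + (-46) = -826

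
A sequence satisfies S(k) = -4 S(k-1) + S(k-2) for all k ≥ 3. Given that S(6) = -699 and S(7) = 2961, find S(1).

Rearranging, S(k-2) = S(k) + 4 S(k-1).
S(5) = 2961 + 4(-699) = 165
S(4) = -699 + 4(165) = -39
S(3) = 165 + 4(-39) = 9
S(2) = -39 + 4(9) = -3
S(1) = 9 + 4(-3) = -3

-3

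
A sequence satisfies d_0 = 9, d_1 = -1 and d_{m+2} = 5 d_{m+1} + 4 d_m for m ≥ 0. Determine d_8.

926799

d_2 = 5(-1) + 4(9) = 31
d_3 = 5(31) + 4(-1) = 151
d_4 = 5(151) + 4(31) = 879
d_5 = 5(879) + 4(151) = 4999
d_6 = 5(4999) + 4(879) = 28511
d_7 = 5(28511) + 4(4999) = 162551
d_8 = 5(162551) + 4(28511) = 926799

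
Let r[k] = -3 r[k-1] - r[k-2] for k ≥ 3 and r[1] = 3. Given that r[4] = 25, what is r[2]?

Let r[2] = v.
r[3] = -3 - 3v
r[4] = 9 + 8v
So 9 + 8v = 25, giving v = 2.

2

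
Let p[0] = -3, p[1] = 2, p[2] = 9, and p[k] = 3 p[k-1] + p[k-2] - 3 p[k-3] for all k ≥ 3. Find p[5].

362

p[3] = 3(9) + 2 - 3(-3) = 38
p[4] = 3(38) + 9 - 3(2) = 117
p[5] = 3(117) + 38 - 3(9) = 362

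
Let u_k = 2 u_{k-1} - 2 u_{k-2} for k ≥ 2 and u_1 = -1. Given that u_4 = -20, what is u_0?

Let u_0 = x.
u_2 = -2 - 2x
u_3 = -2 - 4x
u_4 = -4x
So -4x = -20, giving x = 5.

5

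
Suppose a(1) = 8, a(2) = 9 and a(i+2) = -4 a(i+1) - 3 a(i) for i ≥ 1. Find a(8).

18573

a(3) = -4·9 - 3·8 = -60
a(4) = -4·(-60) - 3·9 = 213
a(5) = -4·213 - 3·(-60) = -672
a(6) = -4·(-672) - 3·213 = 2049
a(7) = -4·2049 - 3·(-672) = -6180
a(8) = -4·(-6180) - 3·2049 = 18573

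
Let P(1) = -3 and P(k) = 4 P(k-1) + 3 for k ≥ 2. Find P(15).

-536870913

The fixed point is 3/(1 - 4) = -1, so P(k) + 1 = 4(P(k-1) + 1).
Hence P(k) = -2·4^{k-1} - 1.
P(15) = -2·4^{14} - 1 = -2·268435456 - 1 = -536870913.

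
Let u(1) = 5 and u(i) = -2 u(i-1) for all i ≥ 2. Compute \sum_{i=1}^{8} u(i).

u(2) = -2*5 = -10
u(3) = -2*(-10) = 20
u(4) = -2*20 = -40
u(5) = -2*(-40) = 80
u(6) = -2*80 = -160
u(7) = -2*(-160) = 320
u(8) = -2*320 = -640
Sum = 5 + (-10) + 20 + (-40) + 80 + (-160) + 320 + (-640) = -425

-425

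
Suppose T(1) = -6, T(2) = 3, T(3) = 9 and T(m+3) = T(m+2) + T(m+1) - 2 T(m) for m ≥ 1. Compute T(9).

T(4) = 9 + 3 - 2(-6) = 24
T(5) = 24 + 9 - 2(3) = 27
T(6) = 27 + 24 - 2(9) = 33
T(7) = 33 + 27 - 2(24) = 12
T(8) = 12 + 33 - 2(27) = -9
T(9) = (-9) + 12 - 2(33) = -63

-63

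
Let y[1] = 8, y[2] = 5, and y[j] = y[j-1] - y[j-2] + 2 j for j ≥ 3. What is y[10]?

y[3] = 5 - 8 + 6 = 3
y[4] = 3 - 5 + 8 = 6
y[5] = 6 - 3 + 10 = 13
y[6] = 13 - 6 + 12 = 19
y[7] = 19 - 13 + 14 = 20
y[8] = 20 - 19 + 16 = 17
y[9] = 17 - 20 + 18 = 15
y[10] = 15 - 17 + 20 = 18

18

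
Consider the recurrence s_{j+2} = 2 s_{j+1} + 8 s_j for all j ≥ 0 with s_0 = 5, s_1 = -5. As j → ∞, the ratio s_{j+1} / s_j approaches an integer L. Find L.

4

The characteristic equation is r^2 - 2r - 8 = 0, which factors as (r - 4)(r + 2) = 0.
So the roots are 4 and -2. Since |4| > |-2| and the coefficient of 4^j is non-zero, the ratio tends to 4.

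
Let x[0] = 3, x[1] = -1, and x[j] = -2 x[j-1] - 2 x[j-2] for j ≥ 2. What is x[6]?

16

x[2] = -2*(-1) - 2*3 = -4
x[3] = -2*(-4) - 2*(-1) = 10
x[4] = -2*10 - 2*(-4) = -12
x[5] = -2*(-12) - 2*10 = 4
x[6] = -2*4 - 2*(-12) = 16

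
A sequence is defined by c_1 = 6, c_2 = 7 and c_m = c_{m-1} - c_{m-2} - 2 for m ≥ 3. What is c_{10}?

-10

c_3 = 7 - 6 - 2 = -1
c_4 = (-1) - 7 - 2 = -10
c_5 = (-10) - (-1) - 2 = -11
c_6 = (-11) - (-10) - 2 = -3
c_7 = (-3) - (-11) - 2 = 6
c_8 = 6 - (-3) - 2 = 7
c_9 = 7 - 6 - 2 = -1
c_{10} = (-1) - 7 - 2 = -10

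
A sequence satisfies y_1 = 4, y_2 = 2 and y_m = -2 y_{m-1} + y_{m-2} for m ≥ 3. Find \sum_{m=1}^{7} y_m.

-10

y_3 = -2*2 + 4 = 0
y_4 = -2*0 + 2 = 2
y_5 = -2*2 + 0 = -4
y_6 = -2*(-4) + 2 = 10
y_7 = -2*10 + (-4) = -24
Sum = 4 + 2 + 0 + 2 + (-4) + 10 + (-24) = -10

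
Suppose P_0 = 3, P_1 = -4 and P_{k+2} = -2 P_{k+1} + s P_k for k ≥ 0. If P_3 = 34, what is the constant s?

P_2 = 8 + 3s
P_3 = -16 - 10s
So -16 - 10s = 34, giving s = -5.

-5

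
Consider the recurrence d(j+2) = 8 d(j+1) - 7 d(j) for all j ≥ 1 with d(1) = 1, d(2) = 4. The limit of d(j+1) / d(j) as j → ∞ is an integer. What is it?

The characteristic equation is r^2 - 8r + 7 = 0, which factors as (r - 7)(r - 1) = 0.
So the roots are 7 and 1. Since |7| > |1| and the coefficient of 7^j is non-zero, the ratio tends to 7.

7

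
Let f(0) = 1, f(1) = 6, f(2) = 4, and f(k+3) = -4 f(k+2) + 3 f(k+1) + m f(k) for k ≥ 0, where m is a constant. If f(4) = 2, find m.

f(3) = 2 + m
f(4) = 4 + 2m
So 4 + 2m = 2, giving m = -1.

-1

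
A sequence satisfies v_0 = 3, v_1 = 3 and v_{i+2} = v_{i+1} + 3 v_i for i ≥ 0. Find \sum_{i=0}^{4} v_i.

v_2 = 3 + 3*3 = 12
v_3 = 12 + 3*3 = 21
v_4 = 21 + 3*12 = 57
Sum = 3 + 3 + 12 + 21 + 57 = 96

96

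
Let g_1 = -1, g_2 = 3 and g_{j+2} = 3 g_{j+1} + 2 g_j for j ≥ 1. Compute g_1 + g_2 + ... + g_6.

470

g_3 = 3·3 + 2·(-1) = 7
g_4 = 3·7 + 2·3 = 27
g_5 = 3·27 + 2·7 = 95
g_6 = 3·95 + 2·27 = 339
Sum = (-1) + 3 + 7 + 27 + 95 + 339 = 470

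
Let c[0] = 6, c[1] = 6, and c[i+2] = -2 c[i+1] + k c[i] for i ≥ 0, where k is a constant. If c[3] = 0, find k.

4

c[2] = -12 + 6k
c[3] = 24 - 6k
So 24 - 6k = 0, giving k = 4.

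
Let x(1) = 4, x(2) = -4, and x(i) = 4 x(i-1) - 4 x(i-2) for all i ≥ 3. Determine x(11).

x(3) = 4(-4) - 4(4) = -32
x(4) = 4(-32) - 4(-4) = -112
x(5) = 4(-112) - 4(-32) = -320
x(6) = 4(-320) - 4(-112) = -832
x(7) = 4(-832) - 4(-320) = -2048
x(8) = 4(-2048) - 4(-832) = -4864
x(9) = 4(-4864) - 4(-2048) = -11264
x(10) = 4(-11264) - 4(-4864) = -25600
x(11) = 4(-25600) - 4(-11264) = -57344

-57344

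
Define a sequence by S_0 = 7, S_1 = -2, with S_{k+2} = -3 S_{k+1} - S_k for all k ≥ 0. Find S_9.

1741

S_2 = -3·(-2) - 7 = -1
S_3 = -3·(-1) - (-2) = 5
S_4 = -3·5 - (-1) = -14
S_5 = -3·(-14) - 5 = 37
S_6 = -3·37 - (-14) = -97
S_7 = -3·(-97) - 37 = 254
S_8 = -3·254 - (-97) = -665
S_9 = -3·(-665) - 254 = 1741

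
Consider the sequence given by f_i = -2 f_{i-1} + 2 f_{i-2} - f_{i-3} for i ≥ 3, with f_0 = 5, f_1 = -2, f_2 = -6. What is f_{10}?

f_3 = -2*(-6) + 2*(-2) - 5 = 3
f_4 = -2*3 + 2*(-6) - (-2) = -16
f_5 = -2*(-16) + 2*3 - (-6) = 44
f_6 = -2*44 + 2*(-16) - 3 = -123
f_7 = -2*(-123) + 2*44 - (-16) = 350
f_8 = -2*350 + 2*(-123) - 44 = -990
f_9 = -2*(-990) + 2*350 - (-123) = 2803
f_{10} = -2*2803 + 2*(-990) - 350 = -7936

-7936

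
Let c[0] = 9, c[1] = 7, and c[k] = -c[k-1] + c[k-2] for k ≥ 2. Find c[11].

c[2] = -7 + 9 = 2
c[3] = -2 + 7 = 5
c[4] = -5 + 2 = -3
c[5] = -(-3) + 5 = 8
c[6] = -8 + (-3) = -11
c[7] = -(-11) + 8 = 19
c[8] = -19 + (-11) = -30
c[9] = -(-30) + 19 = 49
c[10] = -49 + (-30) = -79
c[11] = -(-79) + 49 = 128

128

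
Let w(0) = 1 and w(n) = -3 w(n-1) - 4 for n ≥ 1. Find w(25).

The fixed point is -4/(1 + 3) = -1, so w(n) + 1 = -3(w(n-1) + 1).
Hence w(n) = 2·(-3)^n - 1.
w(25) = 2·(-3)^{25} - 1 = 2·-847288609443 - 1 = -1694577218887.

-1694577218887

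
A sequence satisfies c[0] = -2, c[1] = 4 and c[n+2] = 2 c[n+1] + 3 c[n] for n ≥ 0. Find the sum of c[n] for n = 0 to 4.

c[2] = 2·4 + 3·(-2) = 2
c[3] = 2·2 + 3·4 = 16
c[4] = 2·16 + 3·2 = 38
Sum = (-2) + 4 + 2 + 16 + 38 = 58

58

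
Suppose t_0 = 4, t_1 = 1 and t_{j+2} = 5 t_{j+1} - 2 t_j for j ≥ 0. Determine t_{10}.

t_2 = 5*1 - 2*4 = -3
t_3 = 5*(-3) - 2*1 = -17
t_4 = 5*(-17) - 2*(-3) = -79
t_5 = 5*(-79) - 2*(-17) = -361
t_6 = 5*(-361) - 2*(-79) = -1647
t_7 = 5*(-1647) - 2*(-361) = -7513
t_8 = 5*(-7513) - 2*(-1647) = -34271
t_9 = 5*(-34271) - 2*(-7513) = -156329
t_{10} = 5*(-156329) - 2*(-34271) = -713103

-713103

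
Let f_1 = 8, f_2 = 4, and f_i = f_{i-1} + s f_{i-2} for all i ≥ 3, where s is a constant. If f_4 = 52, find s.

f_3 = 4 + 8s
f_4 = 4 + 12s
So 4 + 12s = 52, giving s = 4.

4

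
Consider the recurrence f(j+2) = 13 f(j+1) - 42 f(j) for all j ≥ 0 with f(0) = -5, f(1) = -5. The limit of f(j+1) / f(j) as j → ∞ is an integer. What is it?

The characteristic equation is r^2 - 13r + 42 = 0, which factors as (r - 7)(r - 6) = 0.
So the roots are 7 and 6. Since |7| > |6| and the coefficient of 7^j is non-zero, the ratio tends to 7.

7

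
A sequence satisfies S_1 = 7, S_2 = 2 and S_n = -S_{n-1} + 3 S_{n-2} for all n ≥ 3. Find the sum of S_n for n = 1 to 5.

S_3 = -2 + 3·7 = 19
S_4 = -19 + 3·2 = -13
S_5 = -(-13) + 3·19 = 70
Sum = 7 + 2 + 19 + (-13) + 70 = 85

85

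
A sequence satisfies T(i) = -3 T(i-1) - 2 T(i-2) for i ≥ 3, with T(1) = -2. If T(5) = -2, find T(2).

Let T(2) = w.
T(3) = 4 - 3w
T(4) = -12 + 7w
T(5) = 28 - 15w
So 28 - 15w = -2, giving w = 2.

2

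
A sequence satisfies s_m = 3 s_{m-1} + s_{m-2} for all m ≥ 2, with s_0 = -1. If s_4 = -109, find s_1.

Let s_1 = z.
s_2 = -1 + 3z
s_3 = -3 + 10z
s_4 = -10 + 33z
So -10 + 33z = -109, giving z = -3.

-3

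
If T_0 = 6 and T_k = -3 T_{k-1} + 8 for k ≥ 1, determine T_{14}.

The fixed point is 8/(1 + 3) = 2, so T_k - 2 = -3(T_{k-1} - 2).
Hence T_k = 4·(-3)^k + 2.
T_{14} = 4·(-3)^{14} + 2 = 4·4782969 + 2 = 19131878.

19131878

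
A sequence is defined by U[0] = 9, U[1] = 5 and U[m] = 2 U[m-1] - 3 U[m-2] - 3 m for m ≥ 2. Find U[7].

470

U[2] = 2(5) - 3(9) - 6 = -23
U[3] = 2(-23) - 3(5) - 9 = -70
U[4] = 2(-70) - 3(-23) - 12 = -83
U[5] = 2(-83) - 3(-70) - 15 = 29
U[6] = 2(29) - 3(-83) - 18 = 289
U[7] = 2(289) - 3(29) - 21 = 470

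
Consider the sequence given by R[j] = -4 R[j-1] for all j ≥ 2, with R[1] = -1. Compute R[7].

R[2] = -4(-1) = 4
R[3] = -4(4) = -16
R[4] = -4(-16) = 64
R[5] = -4(64) = -256
R[6] = -4(-256) = 1024
R[7] = -4(1024) = -4096

-4096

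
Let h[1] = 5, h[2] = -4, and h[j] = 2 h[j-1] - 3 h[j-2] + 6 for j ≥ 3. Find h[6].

h[3] = 2·(-4) - 3·5 + 6 = -17
h[4] = 2·(-17) - 3·(-4) + 6 = -16
h[5] = 2·(-16) - 3·(-17) + 6 = 25
h[6] = 2·25 - 3·(-16) + 6 = 104

104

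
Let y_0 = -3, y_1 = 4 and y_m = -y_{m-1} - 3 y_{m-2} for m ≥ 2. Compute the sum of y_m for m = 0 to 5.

40

y_2 = -4 - 3·(-3) = 5
y_3 = -5 - 3·4 = -17
y_4 = -(-17) - 3·5 = 2
y_5 = -2 - 3·(-17) = 49
Sum = (-3) + 4 + 5 + (-17) + 2 + 49 = 40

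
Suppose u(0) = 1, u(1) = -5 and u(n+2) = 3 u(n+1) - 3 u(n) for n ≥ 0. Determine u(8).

u(2) = 3·(-5) - 3·1 = -18
u(3) = 3·(-18) - 3·(-5) = -39
u(4) = 3·(-39) - 3·(-18) = -63
u(5) = 3·(-63) - 3·(-39) = -72
u(6) = 3·(-72) - 3·(-63) = -27
u(7) = 3·(-27) - 3·(-72) = 135
u(8) = 3·135 - 3·(-27) = 486

486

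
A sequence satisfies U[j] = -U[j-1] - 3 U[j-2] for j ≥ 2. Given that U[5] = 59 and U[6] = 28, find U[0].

-4

Rearranging, U[j-2] = (U[j] + U[j-1]) / -3.
U[4] = (28 + 59) / -3 = 87/-3 = -29
U[3] = (59 + (-29)) / -3 = 30/-3 = -10
U[2] = (-29 + (-10)) / -3 = -39/-3 = 13
U[1] = (-10 + 13) / -3 = 3/-3 = -1
U[0] = (13 + (-1)) / -3 = 12/-3 = -4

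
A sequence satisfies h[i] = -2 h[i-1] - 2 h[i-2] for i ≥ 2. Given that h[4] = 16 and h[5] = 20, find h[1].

Rearranging, h[i-2] = (h[i] + 2 h[i-1]) / -2.
h[3] = (20 + 2·16) / -2 = 52/-2 = -26
h[2] = (16 + 2·(-26)) / -2 = -36/-2 = 18
h[1] = (-26 + 2·18) / -2 = 10/-2 = -5

-5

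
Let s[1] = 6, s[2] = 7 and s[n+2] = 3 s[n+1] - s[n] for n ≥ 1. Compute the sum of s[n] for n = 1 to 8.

2877

s[3] = 3(7) - 6 = 15
s[4] = 3(15) - 7 = 38
s[5] = 3(38) - 15 = 99
s[6] = 3(99) - 38 = 259
s[7] = 3(259) - 99 = 678
s[8] = 3(678) - 259 = 1775
Sum = 6 + 7 + 15 + 38 + 99 + 259 + 678 + 1775 = 2877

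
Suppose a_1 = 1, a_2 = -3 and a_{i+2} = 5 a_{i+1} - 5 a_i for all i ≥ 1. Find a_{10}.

-208125

a_3 = 5(-3) - 5(1) = -20
a_4 = 5(-20) - 5(-3) = -85
a_5 = 5(-85) - 5(-20) = -325
a_6 = 5(-325) - 5(-85) = -1200
a_7 = 5(-1200) - 5(-325) = -4375
a_8 = 5(-4375) - 5(-1200) = -15875
a_9 = 5(-15875) - 5(-4375) = -57500
a_{10} = 5(-57500) - 5(-15875) = -208125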